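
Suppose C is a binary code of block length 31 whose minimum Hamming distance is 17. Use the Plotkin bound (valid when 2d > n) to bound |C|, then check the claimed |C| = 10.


Plotkin bound M ≤ 10; given |C| = 10 ≤ bound (satisfied).

Check applicability: 2d = 34, n = 31.
2d − n = 3 > 0, so Plotkin applies.
Compute d/(2d−n) = 17/3 ≈ 5.6667.
⌊d/(2d−n)⌋ = 5.
Plotkin bound: M ≤ 2·5 = 10.
Given |C| = 10, check: satisfied.
This |C| is at the Plotkin bound.


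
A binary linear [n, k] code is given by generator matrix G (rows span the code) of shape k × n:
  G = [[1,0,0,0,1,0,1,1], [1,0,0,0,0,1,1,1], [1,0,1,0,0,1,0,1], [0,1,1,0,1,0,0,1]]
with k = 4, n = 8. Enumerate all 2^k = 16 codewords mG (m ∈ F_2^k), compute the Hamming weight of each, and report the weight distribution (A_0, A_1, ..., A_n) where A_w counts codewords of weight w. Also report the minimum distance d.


Weight distribution: A_0 = 1, A_2 = 3, A_4 = 11, A_6 = 1. Minimum distance d = 2.

Enumerate all 2^4 = 16 messages m ∈ F_2^4.
For each, compute codeword c = mG in F_2^8, then tally its weight.
  m = 0000 → c = 00000000, weight = 0.
  m = 1000 → c = 10001011, weight = 4.
  m = 0100 → c = 10000111, weight = 4.
  m = 1100 → c = 00001100, weight = 2.
  m = 0010 → c = 10100101, weight = 4.
  m = 1010 → c = 00101110, weight = 4.
  m = 0110 → c = 00100010, weight = 2.
  m = 1110 → c = 10101001, weight = 4.
  m = 0001 → c = 01101001, weight = 4.
  m = 1001 → c = 11100010, weight = 4.
  m = 0101 → c = 11101110, weight = 6.
  m = 1101 → c = 01100101, weight = 4.
  m = 0011 → c = 11001100, weight = 4.
  m = 1011 → c = 01000111, weight = 4.
  m = 0111 → c = 01001011, weight = 4.
  m = 1111 → c = 11000000, weight = 2.
Tally weights:
  weight 0: 1 codewords.
  weight 2: 3 codewords.
  weight 4: 11 codewords.
  weight 6: 1 codewords.
Minimum distance d = smallest w > 0 with A_w > 0 = 2.
Sanity: Σ A_w = 16 = 2^4 = 16 ✓.


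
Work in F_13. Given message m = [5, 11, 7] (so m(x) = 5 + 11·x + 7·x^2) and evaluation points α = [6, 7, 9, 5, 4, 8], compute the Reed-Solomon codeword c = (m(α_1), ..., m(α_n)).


c = [11, 9, 8, 1, 5, 8]

Message polynomial: m(x) = 5 + 11·x + 7·x^2 (mod 13).
For each evaluation point α_i, compute m(α_i) mod 13:
  α_1 = 6: Horner steps 7 → 1 → 11, so m(6) = 11.
  α_2 = 7: Horner steps 7 → 8 → 9, so m(7) = 9.
  α_3 = 9: Horner steps 7 → 9 → 8, so m(9) = 8.
  α_4 = 5: Horner steps 7 → 7 → 1, so m(5) = 1.
  α_5 = 4: Horner steps 7 → 0 → 5, so m(4) = 5.
  α_6 = 8: Horner steps 7 → 2 → 8, so m(8) = 8.
Codeword c = [11, 9, 8, 1, 5, 8] ∈ F_13^6.


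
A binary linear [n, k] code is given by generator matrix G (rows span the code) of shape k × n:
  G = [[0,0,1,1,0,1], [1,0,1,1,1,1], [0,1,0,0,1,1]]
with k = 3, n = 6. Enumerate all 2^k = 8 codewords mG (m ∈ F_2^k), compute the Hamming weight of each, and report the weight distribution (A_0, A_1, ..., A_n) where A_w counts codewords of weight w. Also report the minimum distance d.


Weight distribution: A_0 = 1, A_2 = 1, A_3 = 3, A_4 = 2, A_5 = 1. Minimum distance d = 2.

Enumerate all 2^3 = 8 messages m ∈ F_2^3.
For each, compute codeword c = mG in F_2^6, then tally its weight.
  m = 000 → c = 000000, weight = 0.
  m = 100 → c = 001101, weight = 3.
  m = 010 → c = 101111, weight = 5.
  m = 110 → c = 100010, weight = 2.
  m = 001 → c = 010011, weight = 3.
  m = 101 → c = 011110, weight = 4.
  m = 011 → c = 111100, weight = 4.
  m = 111 → c = 110001, weight = 3.
Tally weights:
  weight 0: 1 codewords.
  weight 2: 1 codewords.
  weight 3: 3 codewords.
  weight 4: 2 codewords.
  weight 5: 1 codewords.
Minimum distance d = smallest w > 0 with A_w > 0 = 2.
Sanity: Σ A_w = 8 = 2^3 = 8 ✓.


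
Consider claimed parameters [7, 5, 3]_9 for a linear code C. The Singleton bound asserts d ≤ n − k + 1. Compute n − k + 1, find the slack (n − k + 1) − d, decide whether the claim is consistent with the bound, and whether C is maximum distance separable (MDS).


Singleton RHS = n − k + 1 = 3, slack = 0, bound satisfied, MDS.

Singleton bound: d ≤ n − k + 1.
Here n = 7, k = 5, so n − k + 1 = 3.
Given d = 3, check d ≤ 3: YES.
Slack = (n − k + 1) − d = 0.
The code is MDS (slack = 0).
Description: the claimed parameters are [7, 5, 3]_9; such a code would be MDS (meets Singleton bound).


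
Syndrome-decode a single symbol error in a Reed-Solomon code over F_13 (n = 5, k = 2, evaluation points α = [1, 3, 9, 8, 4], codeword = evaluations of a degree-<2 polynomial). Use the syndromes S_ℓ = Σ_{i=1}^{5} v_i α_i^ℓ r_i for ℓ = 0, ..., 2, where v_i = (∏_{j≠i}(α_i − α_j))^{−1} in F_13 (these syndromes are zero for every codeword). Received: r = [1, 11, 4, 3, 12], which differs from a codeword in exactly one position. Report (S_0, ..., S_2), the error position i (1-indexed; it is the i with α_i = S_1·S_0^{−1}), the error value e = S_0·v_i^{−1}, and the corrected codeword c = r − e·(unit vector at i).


S = (4, 4, 4), error at position 1, error magnitude e = 5, c = [9, 11, 4, 3, 12].

Step 1: column multipliers v_i = (∏_{j≠i}(α_i − α_j))^{−1} mod 13.
  i = 1 (α = 1): (1−3)(1−9)(1−8)(1−4) = (−2)·(−8)·(−7)·(−3) = 336 ≡ 11, so v_1 = 11^{−1} = 6 (mod 13).
  i = 2 (α = 3): (3−1)(3−9)(3−8)(3−4) = 2·(−6)·(−5)·(−1) = −60 ≡ 5, so v_2 = 5^{−1} = 8 (mod 13).
  i = 3 (α = 9): (9−1)(9−3)(9−8)(9−4) = 8·6·1·5 = 240 ≡ 6, so v_3 = 6^{−1} = 11 (mod 13).
  i = 4 (α = 8): (8−1)(8−3)(8−9)(8−4) = 7·5·(−1)·4 = −140 ≡ 3, so v_4 = 3^{−1} = 9 (mod 13).
  i = 5 (α = 4): (4−1)(4−3)(4−9)(4−8) = 3·1·(−5)·(−4) = 60 ≡ 8, so v_5 = 8^{−1} = 5 (mod 13).
  v = [6, 8, 11, 9, 5].
Step 2: syndromes of r = [1, 11, 4, 3, 12] (all sums mod 13).
  S_0 = Σ v_i r_i = 6·1 + 8·11 + 11·4 + 9·3 + 5·12 = 225 ≡ 4.
  S_1 = Σ v_i α_i r_i = 6·1·1 + 8·3·11 + 11·9·4 + 9·8·3 + 5·4·12 = 1122 ≡ 4.
  α_i^2 mod 13 = [1, 9, 3, 12, 3].
  S_2 = Σ v_i α_i^2 r_i = 6·1·1 + 8·9·11 + 11·3·4 + 9·12·3 + 5·3·12 = 1434 ≡ 4.
  S = (4, 4, 4) ≠ 0, so r is not a codeword (an error is present).
Step 3: locate the error. For a single error e at position i, S_ℓ = v_i·e·α_i^ℓ, so α_err = S_1/S_0.
  S_0^{−1} = 4^{−1} = 10 (mod 13), so α_err = 4·10 = 40 ≡ 1 = α_1. Error position i = 1.
  Consistency check: S_2/S_1 = 4·10 = 40 ≡ 1 = α_err ✓ (single-error assumption holds).
Step 4: error magnitude e = S_0/v_1 = S_0·∏_{j≠1}(α_1 − α_j) = 4·11 = 44 ≡ 5 (mod 13).
Step 5: correct position 1: c_1 = r_1 − e = 1 − 5 ≡ 9 (mod 13). Hence c = [9, 11, 4, 3, 12].
  Check: interpolating c through the α_i gives m(x) = 8 + 1·x (degree < 2) with m(α_i) = c_i for every i, so c is indeed a codeword.


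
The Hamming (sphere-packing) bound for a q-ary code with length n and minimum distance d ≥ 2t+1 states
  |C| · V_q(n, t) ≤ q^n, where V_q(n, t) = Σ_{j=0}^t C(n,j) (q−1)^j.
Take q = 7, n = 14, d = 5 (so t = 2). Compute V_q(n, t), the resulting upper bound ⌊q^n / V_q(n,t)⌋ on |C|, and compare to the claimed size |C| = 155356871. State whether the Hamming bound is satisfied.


V_q(n, t) = 3361, q^n = 678223072849, Hamming bound = 201792047, |C| = 155356871 ≤ bound (satisfied).

Step 1: Compute V_q(n, t) = Σ_{j=0}^2 C(n, j) (q−1)^j.
  j = 0: C(14,0)·(6)^0 = 1·1 = 1.
  j = 1: C(14,1)·(6)^1 = 14·6 = 84.
  j = 2: C(14,2)·(6)^2 = 91·36 = 3276.
  V_q(n, t) = 1 + 84 + 3276 = 3361.
Step 2: q^n = 7^14 = 678223072849.
Step 3: Hamming bound ⌊q^n / V_q(n,t)⌋ = ⌊678223072849/3361⌋ = 201792047.
Step 4: Compare |C| = 155356871 to 201792047: satisfied.
The claimed |C| lies below the Hamming bound.


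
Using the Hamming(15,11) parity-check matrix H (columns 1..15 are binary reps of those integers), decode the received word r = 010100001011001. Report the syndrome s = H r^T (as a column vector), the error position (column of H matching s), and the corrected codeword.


s = (0, 1, 1, 1)^T, error position = 7, corrected codeword c = 010100101011001

Compute s = H r^T mod 2 one row at a time:
  s_1 = 0 + 1 + 0 + 1 + 1 + 0 + 0 + 1 = 4 ≡ 0 (mod 2).
  s_2 = 1 + 0 + 0 + 0 + 1 + 0 + 0 + 1 = 3 ≡ 1 (mod 2).
  s_3 = 1 + 0 + 0 + 0 + 0 + 1 + 0 + 1 = 3 ≡ 1 (mod 2).
  s_4 = 0 + 0 + 0 + 0 + 1 + 1 + 0 + 1 = 3 ≡ 1 (mod 2).
s = (0, 1, 1, 1)^T — this equals column 7 of H (binary 0111), so error is at position 7.
Correct: flip bit 7 of r = 010100001011001 to get c = 010100101011001.


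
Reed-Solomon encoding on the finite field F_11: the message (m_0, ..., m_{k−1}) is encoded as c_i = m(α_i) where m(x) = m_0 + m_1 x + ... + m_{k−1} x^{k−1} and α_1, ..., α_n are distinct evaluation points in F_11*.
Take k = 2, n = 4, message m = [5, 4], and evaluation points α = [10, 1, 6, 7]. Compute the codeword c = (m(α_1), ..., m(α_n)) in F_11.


c = [1, 9, 7, 0]

Message polynomial: m(x) = 5 + 4·x (mod 11).
For each evaluation point α_i, compute m(α_i) mod 11:
  α_1 = 10: Horner steps 4 → 1, so m(10) = 1.
  α_2 = 1: Horner steps 4 → 9, so m(1) = 9.
  α_3 = 6: Horner steps 4 → 7, so m(6) = 7.
  α_4 = 7: Horner steps 4 → 0, so m(7) = 0.
Codeword c = [1, 9, 7, 0] ∈ F_11^4.


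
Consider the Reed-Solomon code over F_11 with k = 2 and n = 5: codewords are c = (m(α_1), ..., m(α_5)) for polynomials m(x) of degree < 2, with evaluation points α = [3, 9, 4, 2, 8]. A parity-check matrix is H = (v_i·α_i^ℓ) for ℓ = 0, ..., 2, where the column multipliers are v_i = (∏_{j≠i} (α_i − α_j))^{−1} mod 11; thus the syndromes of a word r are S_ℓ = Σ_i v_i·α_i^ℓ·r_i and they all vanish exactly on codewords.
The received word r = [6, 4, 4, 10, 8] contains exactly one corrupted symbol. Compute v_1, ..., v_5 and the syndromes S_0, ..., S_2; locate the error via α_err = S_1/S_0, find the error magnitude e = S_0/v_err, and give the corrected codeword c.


S = (5, 9, 3), error at position 3, error magnitude e = 2, c = [6, 4, 2, 10, 8].

Step 1: column multipliers v_i = (∏_{j≠i}(α_i − α_j))^{−1} mod 11.
  i = 1 (α = 3): (3−9)(3−4)(3−2)(3−8) = (−6)·(−1)·1·(−5) = −30 ≡ 3, so v_1 = 3^{−1} = 4 (mod 11).
  i = 2 (α = 9): (9−3)(9−4)(9−2)(9−8) = 6·5·7·1 = 210 ≡ 1, so v_2 = 1^{−1} = 1 (mod 11).
  i = 3 (α = 4): (4−3)(4−9)(4−2)(4−8) = 1·(−5)·2·(−4) = 40 ≡ 7, so v_3 = 7^{−1} = 8 (mod 11).
  i = 4 (α = 2): (2−3)(2−9)(2−4)(2−8) = (−1)·(−7)·(−2)·(−6) = 84 ≡ 7, so v_4 = 7^{−1} = 8 (mod 11).
  i = 5 (α = 8): (8−3)(8−9)(8−4)(8−2) = 5·(−1)·4·6 = −120 ≡ 1, so v_5 = 1^{−1} = 1 (mod 11).
  v = [4, 1, 8, 8, 1].
Step 2: syndromes of r = [6, 4, 4, 10, 8] (all sums mod 11).
  S_0 = Σ v_i r_i = 4·6 + 1·4 + 8·4 + 8·10 + 1·8 = 148 ≡ 5.
  S_1 = Σ v_i α_i r_i = 4·3·6 + 1·9·4 + 8·4·4 + 8·2·10 + 1·8·8 = 460 ≡ 9.
  α_i^2 mod 11 = [9, 4, 5, 4, 9].
  S_2 = Σ v_i α_i^2 r_i = 4·9·6 + 1·4·4 + 8·5·4 + 8·4·10 + 1·9·8 = 784 ≡ 3.
  S = (5, 9, 3) ≠ 0, so r is not a codeword (an error is present).
Step 3: locate the error. For a single error e at position i, S_ℓ = v_i·e·α_i^ℓ, so α_err = S_1/S_0.
  S_0^{−1} = 5^{−1} = 9 (mod 11), so α_err = 9·9 = 81 ≡ 4 = α_3. Error position i = 3.
  Consistency check: S_2/S_1 = 3·5 = 15 ≡ 4 = α_err ✓ (single-error assumption holds).
Step 4: error magnitude e = S_0/v_3 = S_0·∏_{j≠3}(α_3 − α_j) = 5·7 = 35 ≡ 2 (mod 11).
Step 5: correct position 3: c_3 = r_3 − e = 4 − 2 ≡ 2 (mod 11). Hence c = [6, 4, 2, 10, 8].
  Check: interpolating c through the α_i gives m(x) = 7 + 7·x (degree < 2) with m(α_i) = c_i for every i, so c is indeed a codeword.


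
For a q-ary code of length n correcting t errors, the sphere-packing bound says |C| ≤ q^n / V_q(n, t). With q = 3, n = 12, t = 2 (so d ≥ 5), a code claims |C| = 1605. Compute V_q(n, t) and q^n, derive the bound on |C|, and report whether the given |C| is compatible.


V_q(n, t) = 289, q^n = 531441, Hamming bound = 1838, |C| = 1605 ≤ bound (satisfied).

Step 1: Compute V_q(n, t) = Σ_{j=0}^2 C(n, j) (q−1)^j.
  j = 0: C(12,0)·(2)^0 = 1·1 = 1.
  j = 1: C(12,1)·(2)^1 = 12·2 = 24.
  j = 2: C(12,2)·(2)^2 = 66·4 = 264.
  V_q(n, t) = 1 + 24 + 264 = 289.
Step 2: q^n = 3^12 = 531441.
Step 3: Hamming bound ⌊q^n / V_q(n,t)⌋ = ⌊531441/289⌋ = 1838.
Step 4: Compare |C| = 1605 to 1838: satisfied.
The claimed |C| lies below the Hamming bound.


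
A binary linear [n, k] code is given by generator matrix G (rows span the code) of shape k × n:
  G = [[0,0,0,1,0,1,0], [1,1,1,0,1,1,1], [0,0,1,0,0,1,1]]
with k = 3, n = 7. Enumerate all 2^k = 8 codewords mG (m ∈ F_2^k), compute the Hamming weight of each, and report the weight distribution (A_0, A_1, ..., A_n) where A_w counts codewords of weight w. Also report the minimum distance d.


Weight distribution: A_0 = 1, A_2 = 1, A_3 = 3, A_5 = 1, A_6 = 2. Minimum distance d = 2.

Enumerate all 2^3 = 8 messages m ∈ F_2^3.
For each, compute codeword c = mG in F_2^7, then tally its weight.
  m = 000 → c = 0000000, weight = 0.
  m = 100 → c = 0001010, weight = 2.
  m = 010 → c = 1110111, weight = 6.
  m = 110 → c = 1111101, weight = 6.
  m = 001 → c = 0010011, weight = 3.
  m = 101 → c = 0011001, weight = 3.
  m = 011 → c = 1100100, weight = 3.
  m = 111 → c = 1101110, weight = 5.
Tally weights:
  weight 0: 1 codewords.
  weight 2: 1 codewords.
  weight 3: 3 codewords.
  weight 5: 1 codewords.
  weight 6: 2 codewords.
Minimum distance d = smallest w > 0 with A_w > 0 = 2.
Sanity: Σ A_w = 8 = 2^3 = 8 ✓.


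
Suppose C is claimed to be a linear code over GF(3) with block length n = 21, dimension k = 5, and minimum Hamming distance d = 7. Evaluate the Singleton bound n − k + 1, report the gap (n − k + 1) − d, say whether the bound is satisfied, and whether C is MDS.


Singleton RHS = n − k + 1 = 17, slack = 10, bound satisfied, not MDS.

Singleton bound: d ≤ n − k + 1.
Here n = 21, k = 5, so n − k + 1 = 17.
Given d = 7, check d ≤ 17: YES.
Slack = (n − k + 1) − d = 10.
The code is NOT MDS (slack = 10 > 0).
Description: the claimed parameters are [21, 5, 7]_3; such a code would be non-MDS.


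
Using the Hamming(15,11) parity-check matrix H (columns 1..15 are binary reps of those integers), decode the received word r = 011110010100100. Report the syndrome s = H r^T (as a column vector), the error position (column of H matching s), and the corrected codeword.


s = (1, 1, 1, 1)^T, error position = 15, corrected codeword c = 011110010100101

Compute s = H r^T mod 2 one row at a time:
  s_1 = 1 + 0 + 1 + 0 + 0 + 1 + 0 + 0 = 3 ≡ 1 (mod 2).
  s_2 = 1 + 1 + 0 + 0 + 0 + 1 + 0 + 0 = 3 ≡ 1 (mod 2).
  s_3 = 1 + 1 + 0 + 0 + 1 + 0 + 0 + 0 = 3 ≡ 1 (mod 2).
  s_4 = 0 + 1 + 1 + 0 + 0 + 0 + 1 + 0 = 3 ≡ 1 (mod 2).
s = (1, 1, 1, 1)^T — this equals column 15 of H (binary 1111), so error is at position 15.
Correct: flip bit 15 of r = 011110010100100 to get c = 011110010100101.


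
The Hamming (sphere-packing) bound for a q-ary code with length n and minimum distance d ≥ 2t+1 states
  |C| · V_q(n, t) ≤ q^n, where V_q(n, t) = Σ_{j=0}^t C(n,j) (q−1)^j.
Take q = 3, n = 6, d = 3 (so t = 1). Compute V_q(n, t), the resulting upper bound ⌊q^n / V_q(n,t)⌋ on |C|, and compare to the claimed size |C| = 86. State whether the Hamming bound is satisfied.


V_q(n, t) = 13, q^n = 729, Hamming bound = 56, |C| = 86 > bound (violated).

Step 1: Compute V_q(n, t) = Σ_{j=0}^1 C(n, j) (q−1)^j.
  j = 0: C(6,0)·(2)^0 = 1·1 = 1.
  j = 1: C(6,1)·(2)^1 = 6·2 = 12.
  V_q(n, t) = 1 + 12 = 13.
Step 2: q^n = 3^6 = 729.
Step 3: Hamming bound ⌊q^n / V_q(n,t)⌋ = ⌊729/13⌋ = 56.
Step 4: Compare |C| = 86 to 56: violated.
The claimed |C| lies above the Hamming bound, so no 3-ary code of length 6 with d ≥ 3 can have 86 codewords.


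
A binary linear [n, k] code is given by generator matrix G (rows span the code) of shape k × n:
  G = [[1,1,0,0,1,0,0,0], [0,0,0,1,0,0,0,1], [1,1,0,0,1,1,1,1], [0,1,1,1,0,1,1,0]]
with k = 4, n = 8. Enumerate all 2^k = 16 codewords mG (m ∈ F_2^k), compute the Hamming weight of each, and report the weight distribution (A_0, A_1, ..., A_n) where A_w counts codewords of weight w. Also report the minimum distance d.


Weight distribution: A_0 = 1, A_2 = 2, A_3 = 4, A_4 = 1, A_5 = 4, A_6 = 4. Minimum distance d = 2.

Enumerate all 2^4 = 16 messages m ∈ F_2^4.
For each, compute codeword c = mG in F_2^8, then tally its weight.
  m = 0000 → c = 00000000, weight = 0.
  m = 1000 → c = 11001000, weight = 3.
  m = 0100 → c = 00010001, weight = 2.
  m = 1100 → c = 11011001, weight = 5.
  m = 0010 → c = 11001111, weight = 6.
  m = 1010 → c = 00000111, weight = 3.
  m = 0110 → c = 11011110, weight = 6.
  m = 1110 → c = 00010110, weight = 3.
  m = 0001 → c = 01110110, weight = 5.
  m = 1001 → c = 10111110, weight = 6.
  m = 0101 → c = 01100111, weight = 5.
  m = 1101 → c = 10101111, weight = 6.
  m = 0011 → c = 10111001, weight = 5.
  m = 1011 → c = 01110001, weight = 4.
  m = 0111 → c = 10101000, weight = 3.
  m = 1111 → c = 01100000, weight = 2.
Tally weights:
  weight 0: 1 codewords.
  weight 2: 2 codewords.
  weight 3: 4 codewords.
  weight 4: 1 codewords.
  weight 5: 4 codewords.
  weight 6: 4 codewords.
Minimum distance d = smallest w > 0 with A_w > 0 = 2.
Sanity: Σ A_w = 16 = 2^4 = 16 ✓.


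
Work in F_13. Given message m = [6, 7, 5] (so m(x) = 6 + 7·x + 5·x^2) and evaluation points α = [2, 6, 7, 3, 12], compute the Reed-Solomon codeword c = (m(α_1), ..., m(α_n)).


c = [1, 7, 1, 7, 4]

Message polynomial: m(x) = 6 + 7·x + 5·x^2 (mod 13).
For each evaluation point α_i, compute m(α_i) mod 13:
  α_1 = 2: Horner steps 5 → 4 → 1, so m(2) = 1.
  α_2 = 6: Horner steps 5 → 11 → 7, so m(6) = 7.
  α_3 = 7: Horner steps 5 → 3 → 1, so m(7) = 1.
  α_4 = 3: Horner steps 5 → 9 → 7, so m(3) = 7.
  α_5 = 12: Horner steps 5 → 2 → 4, so m(12) = 4.
Codeword c = [1, 7, 1, 7, 4] ∈ F_13^5.


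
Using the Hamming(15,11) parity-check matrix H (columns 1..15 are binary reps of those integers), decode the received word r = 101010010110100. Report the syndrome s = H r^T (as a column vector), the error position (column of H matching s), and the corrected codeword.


s = (0, 0, 1, 1)^T, error position = 3, corrected codeword c = 100010010110100

Compute s = H r^T mod 2 one row at a time:
  s_1 = 1 + 0 + 1 + 1 + 0 + 1 + 0 + 0 = 4 ≡ 0 (mod 2).
  s_2 = 0 + 1 + 0 + 0 + 0 + 1 + 0 + 0 = 2 ≡ 0 (mod 2).
  s_3 = 0 + 1 + 0 + 0 + 1 + 1 + 0 + 0 = 3 ≡ 1 (mod 2).
  s_4 = 1 + 1 + 1 + 0 + 0 + 1 + 1 + 0 = 5 ≡ 1 (mod 2).
s = (0, 0, 1, 1)^T — this equals column 3 of H (binary 0011), so error is at position 3.
Correct: flip bit 3 of r = 101010010110100 to get c = 100010010110100.


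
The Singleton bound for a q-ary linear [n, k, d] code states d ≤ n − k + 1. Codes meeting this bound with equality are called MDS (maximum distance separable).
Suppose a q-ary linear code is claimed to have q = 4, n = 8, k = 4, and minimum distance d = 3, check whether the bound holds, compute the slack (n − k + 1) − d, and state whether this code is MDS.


Singleton RHS = n − k + 1 = 5, slack = 2, bound satisfied, not MDS.

Singleton bound: d ≤ n − k + 1.
Here n = 8, k = 4, so n − k + 1 = 5.
Given d = 3, check d ≤ 5: YES.
Slack = (n − k + 1) − d = 2.
The code is NOT MDS (slack = 2 > 0).
Description: the claimed parameters are [8, 4, 3]_4; such a code would be non-MDS.


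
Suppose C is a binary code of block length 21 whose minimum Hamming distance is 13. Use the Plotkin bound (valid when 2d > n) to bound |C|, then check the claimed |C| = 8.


Plotkin bound M ≤ 4; given |C| = 8 > bound (violated).

Check applicability: 2d = 26, n = 21.
2d − n = 5 > 0, so Plotkin applies.
Compute d/(2d−n) = 13/5 ≈ 2.6000.
⌊d/(2d−n)⌋ = 2.
Plotkin bound: M ≤ 2·2 = 4.
Given |C| = 8, check: VIOLATED.
This |C| is above the Plotkin bound, so no binary code with n = 21, d = 13 and 8 codewords exists.


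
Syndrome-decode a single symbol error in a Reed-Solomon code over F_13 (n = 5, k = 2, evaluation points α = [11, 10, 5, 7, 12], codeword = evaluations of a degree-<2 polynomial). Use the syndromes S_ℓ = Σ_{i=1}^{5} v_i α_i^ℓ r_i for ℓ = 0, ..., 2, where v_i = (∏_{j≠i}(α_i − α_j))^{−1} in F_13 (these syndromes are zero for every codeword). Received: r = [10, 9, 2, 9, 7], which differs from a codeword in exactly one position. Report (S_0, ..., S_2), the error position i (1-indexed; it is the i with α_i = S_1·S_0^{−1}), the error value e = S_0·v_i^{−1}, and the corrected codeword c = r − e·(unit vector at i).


S = (12, 3, 4), error at position 2, error magnitude e = 9, c = [10, 0, 2, 9, 7].

Step 1: column multipliers v_i = (∏_{j≠i}(α_i − α_j))^{−1} mod 13.
  i = 1 (α = 11): (11−10)(11−5)(11−7)(11−12) = 1·6·4·(−1) = −24 ≡ 2, so v_1 = 2^{−1} = 7 (mod 13).
  i = 2 (α = 10): (10−11)(10−5)(10−7)(10−12) = (−1)·5·3·(−2) = 30 ≡ 4, so v_2 = 4^{−1} = 10 (mod 13).
  i = 3 (α = 5): (5−11)(5−10)(5−7)(5−12) = (−6)·(−5)·(−2)·(−7) = 420 ≡ 4, so v_3 = 4^{−1} = 10 (mod 13).
  i = 4 (α = 7): (7−11)(7−10)(7−5)(7−12) = (−4)·(−3)·2·(−5) = −120 ≡ 10, so v_4 = 10^{−1} = 4 (mod 13).
  i = 5 (α = 12): (12−11)(12−10)(12−5)(12−7) = 1·2·7·5 = 70 ≡ 5, so v_5 = 5^{−1} = 8 (mod 13).
  v = [7, 10, 10, 4, 8].
Step 2: syndromes of r = [10, 9, 2, 9, 7] (all sums mod 13).
  S_0 = Σ v_i r_i = 7·10 + 10·9 + 10·2 + 4·9 + 8·7 = 272 ≡ 12.
  S_1 = Σ v_i α_i r_i = 7·11·10 + 10·10·9 + 10·5·2 + 4·7·9 + 8·12·7 = 2694 ≡ 3.
  α_i^2 mod 13 = [4, 9, 12, 10, 1].
  S_2 = Σ v_i α_i^2 r_i = 7·4·10 + 10·9·9 + 10·12·2 + 4·10·9 + 8·1·7 = 1746 ≡ 4.
  S = (12, 3, 4) ≠ 0, so r is not a codeword (an error is present).
Step 3: locate the error. For a single error e at position i, S_ℓ = v_i·e·α_i^ℓ, so α_err = S_1/S_0.
  S_0^{−1} = 12^{−1} = 12 (mod 13), so α_err = 3·12 = 36 ≡ 10 = α_2. Error position i = 2.
  Consistency check: S_2/S_1 = 4·9 = 36 ≡ 10 = α_err ✓ (single-error assumption holds).
Step 4: error magnitude e = S_0/v_2 = S_0·∏_{j≠2}(α_2 − α_j) = 12·4 = 48 ≡ 9 (mod 13).
Step 5: correct position 2: c_2 = r_2 − e = 9 − 9 ≡ 0 (mod 13). Hence c = [10, 0, 2, 9, 7].
  Check: interpolating c through the α_i gives m(x) = 4 + 10·x (degree < 2) with m(α_i) = c_i for every i, so c is indeed a codeword.


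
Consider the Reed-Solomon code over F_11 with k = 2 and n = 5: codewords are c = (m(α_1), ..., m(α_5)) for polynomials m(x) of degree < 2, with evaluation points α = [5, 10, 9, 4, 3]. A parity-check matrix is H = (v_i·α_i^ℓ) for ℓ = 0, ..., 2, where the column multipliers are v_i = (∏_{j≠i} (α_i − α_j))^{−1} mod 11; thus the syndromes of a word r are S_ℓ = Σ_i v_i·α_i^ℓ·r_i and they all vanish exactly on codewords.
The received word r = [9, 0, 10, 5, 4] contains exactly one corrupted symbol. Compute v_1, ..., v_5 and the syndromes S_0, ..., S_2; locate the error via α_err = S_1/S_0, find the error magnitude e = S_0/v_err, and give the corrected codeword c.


S = (2, 10, 6), error at position 1, error magnitude e = 3, c = [6, 0, 10, 5, 4].

Step 1: column multipliers v_i = (∏_{j≠i}(α_i − α_j))^{−1} mod 11.
  i = 1 (α = 5): (5−10)(5−9)(5−4)(5−3) = (−5)·(−4)·1·2 = 40 ≡ 7, so v_1 = 7^{−1} = 8 (mod 11).
  i = 2 (α = 10): (10−5)(10−9)(10−4)(10−3) = 5·1·6·7 = 210 ≡ 1, so v_2 = 1^{−1} = 1 (mod 11).
  i = 3 (α = 9): (9−5)(9−10)(9−4)(9−3) = 4·(−1)·5·6 = −120 ≡ 1, so v_3 = 1^{−1} = 1 (mod 11).
  i = 4 (α = 4): (4−5)(4−10)(4−9)(4−3) = (−1)·(−6)·(−5)·1 = −30 ≡ 3, so v_4 = 3^{−1} = 4 (mod 11).
  i = 5 (α = 3): (3−5)(3−10)(3−9)(3−4) = (−2)·(−7)·(−6)·(−1) = 84 ≡ 7, so v_5 = 7^{−1} = 8 (mod 11).
  v = [8, 1, 1, 4, 8].
Step 2: syndromes of r = [9, 0, 10, 5, 4] (all sums mod 11).
  S_0 = Σ v_i r_i = 8·9 + 1·0 + 1·10 + 4·5 + 8·4 = 134 ≡ 2.
  S_1 = Σ v_i α_i r_i = 8·5·9 + 1·10·0 + 1·9·10 + 4·4·5 + 8·3·4 = 626 ≡ 10.
  α_i^2 mod 11 = [3, 1, 4, 5, 9].
  S_2 = Σ v_i α_i^2 r_i = 8·3·9 + 1·1·0 + 1·4·10 + 4·5·5 + 8·9·4 = 644 ≡ 6.
  S = (2, 10, 6) ≠ 0, so r is not a codeword (an error is present).
Step 3: locate the error. For a single error e at position i, S_ℓ = v_i·e·α_i^ℓ, so α_err = S_1/S_0.
  S_0^{−1} = 2^{−1} = 6 (mod 11), so α_err = 10·6 = 60 ≡ 5 = α_1. Error position i = 1.
  Consistency check: S_2/S_1 = 6·10 = 60 ≡ 5 = α_err ✓ (single-error assumption holds).
Step 4: error magnitude e = S_0/v_1 = S_0·∏_{j≠1}(α_1 − α_j) = 2·7 = 14 ≡ 3 (mod 11).
Step 5: correct position 1: c_1 = r_1 − e = 9 − 3 ≡ 6 (mod 11). Hence c = [6, 0, 10, 5, 4].
  Check: interpolating c through the α_i gives m(x) = 1 + 1·x (degree < 2) with m(α_i) = c_i for every i, so c is indeed a codeword.


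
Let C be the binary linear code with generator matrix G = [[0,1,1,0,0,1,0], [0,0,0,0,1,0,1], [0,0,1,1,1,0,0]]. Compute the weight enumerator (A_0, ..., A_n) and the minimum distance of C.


Weight distribution: A_0 = 1, A_2 = 1, A_3 = 3, A_4 = 2, A_5 = 1. Minimum distance d = 2.

Enumerate all 2^3 = 8 messages m ∈ F_2^3.
For each, compute codeword c = mG in F_2^7, then tally its weight.
  m = 000 → c = 0000000, weight = 0.
  m = 100 → c = 0110010, weight = 3.
  m = 010 → c = 0000101, weight = 2.
  m = 110 → c = 0110111, weight = 5.
  m = 001 → c = 0011100, weight = 3.
  m = 101 → c = 0101110, weight = 4.
  m = 011 → c = 0011001, weight = 3.
  m = 111 → c = 0101011, weight = 4.
Tally weights:
  weight 0: 1 codewords.
  weight 2: 1 codewords.
  weight 3: 3 codewords.
  weight 4: 2 codewords.
  weight 5: 1 codewords.
Minimum distance d = smallest w > 0 with A_w > 0 = 2.
Sanity: Σ A_w = 8 = 2^3 = 8 ✓.


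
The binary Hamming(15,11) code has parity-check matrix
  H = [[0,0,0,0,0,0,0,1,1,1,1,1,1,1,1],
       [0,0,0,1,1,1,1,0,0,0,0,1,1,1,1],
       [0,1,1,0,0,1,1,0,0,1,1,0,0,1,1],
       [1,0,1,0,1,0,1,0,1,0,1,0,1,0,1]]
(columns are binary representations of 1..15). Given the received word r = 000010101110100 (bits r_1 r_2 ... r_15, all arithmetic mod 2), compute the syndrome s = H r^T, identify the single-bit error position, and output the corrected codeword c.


s = (0, 1, 1, 1)^T, error position = 7, corrected codeword c = 000010001110100

Compute s = H r^T mod 2 one row at a time:
  s_1 = 0 + 1 + 1 + 1 + 0 + 1 + 0 + 0 = 4 ≡ 0 (mod 2).
  s_2 = 0 + 1 + 0 + 1 + 0 + 1 + 0 + 0 = 3 ≡ 1 (mod 2).
  s_3 = 0 + 0 + 0 + 1 + 1 + 1 + 0 + 0 = 3 ≡ 1 (mod 2).
  s_4 = 0 + 0 + 1 + 1 + 1 + 1 + 1 + 0 = 5 ≡ 1 (mod 2).
s = (0, 1, 1, 1)^T — this equals column 7 of H (binary 0111), so error is at position 7.
Correct: flip bit 7 of r = 000010101110100 to get c = 000010001110100.


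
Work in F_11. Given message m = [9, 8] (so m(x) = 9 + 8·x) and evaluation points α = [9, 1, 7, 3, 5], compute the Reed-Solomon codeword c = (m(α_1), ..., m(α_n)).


c = [4, 6, 10, 0, 5]

Message polynomial: m(x) = 9 + 8·x (mod 11).
For each evaluation point α_i, compute m(α_i) mod 11:
  α_1 = 9: Horner steps 8 → 4, so m(9) = 4.
  α_2 = 1: Horner steps 8 → 6, so m(1) = 6.
  α_3 = 7: Horner steps 8 → 10, so m(7) = 10.
  α_4 = 3: Horner steps 8 → 0, so m(3) = 0.
  α_5 = 5: Horner steps 8 → 5, so m(5) = 5.
Codeword c = [4, 6, 10, 0, 5] ∈ F_11^5.


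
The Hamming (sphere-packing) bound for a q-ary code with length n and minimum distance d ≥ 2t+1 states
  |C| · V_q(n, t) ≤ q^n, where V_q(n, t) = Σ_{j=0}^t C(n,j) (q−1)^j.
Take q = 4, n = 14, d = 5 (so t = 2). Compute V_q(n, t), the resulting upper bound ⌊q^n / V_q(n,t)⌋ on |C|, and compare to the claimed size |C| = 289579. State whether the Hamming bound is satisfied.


V_q(n, t) = 862, q^n = 268435456, Hamming bound = 311410, |C| = 289579 ≤ bound (satisfied).

Step 1: Compute V_q(n, t) = Σ_{j=0}^2 C(n, j) (q−1)^j.
  j = 0: C(14,0)·(3)^0 = 1·1 = 1.
  j = 1: C(14,1)·(3)^1 = 14·3 = 42.
  j = 2: C(14,2)·(3)^2 = 91·9 = 819.
  V_q(n, t) = 1 + 42 + 819 = 862.
Step 2: q^n = 4^14 = 268435456.
Step 3: Hamming bound ⌊q^n / V_q(n,t)⌋ = ⌊268435456/862⌋ = 311410.
Step 4: Compare |C| = 289579 to 311410: satisfied.
The claimed |C| lies below the Hamming bound.


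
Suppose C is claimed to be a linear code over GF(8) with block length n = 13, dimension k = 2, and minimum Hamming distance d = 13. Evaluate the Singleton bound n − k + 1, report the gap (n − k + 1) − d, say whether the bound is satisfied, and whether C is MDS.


Singleton RHS = n − k + 1 = 12, slack = -1, bound violated (no such code; not MDS).

Singleton bound: d ≤ n − k + 1.
Here n = 13, k = 2, so n − k + 1 = 12.
Given d = 13, check d ≤ 12: NO.
Slack = (n − k + 1) − d = -1.
The slack is negative: d = 13 exceeds n − k + 1 = 12 by 1, so the Singleton bound is violated and no linear [13, 2, 13]_8 code can exist. In particular it is not MDS (MDS requires d = n − k + 1 exactly).
Description: the claimed parameters are [13, 2, 13]_8; such a code would be impossible (violates the Singleton bound).


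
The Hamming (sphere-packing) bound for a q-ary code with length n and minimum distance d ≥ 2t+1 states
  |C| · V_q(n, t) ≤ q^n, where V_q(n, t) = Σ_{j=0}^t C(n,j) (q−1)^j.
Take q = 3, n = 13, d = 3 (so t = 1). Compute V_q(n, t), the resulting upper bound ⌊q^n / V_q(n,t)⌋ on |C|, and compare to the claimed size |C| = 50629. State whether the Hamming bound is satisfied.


V_q(n, t) = 27, q^n = 1594323, Hamming bound = 59049, |C| = 50629 ≤ bound (satisfied).

Step 1: Compute V_q(n, t) = Σ_{j=0}^1 C(n, j) (q−1)^j.
  j = 0: C(13,0)·(2)^0 = 1·1 = 1.
  j = 1: C(13,1)·(2)^1 = 13·2 = 26.
  V_q(n, t) = 1 + 26 = 27.
Step 2: q^n = 3^13 = 1594323.
Step 3: Hamming bound ⌊q^n / V_q(n,t)⌋ = ⌊1594323/27⌋ = 59049.
Step 4: Compare |C| = 50629 to 59049: satisfied.
The claimed |C| lies below the Hamming bound.


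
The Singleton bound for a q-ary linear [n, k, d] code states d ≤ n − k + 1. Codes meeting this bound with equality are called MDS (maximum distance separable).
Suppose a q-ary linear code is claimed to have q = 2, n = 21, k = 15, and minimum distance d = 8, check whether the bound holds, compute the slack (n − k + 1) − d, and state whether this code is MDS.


Singleton RHS = n − k + 1 = 7, slack = -1, bound violated (no such code; not MDS).

Singleton bound: d ≤ n − k + 1.
Here n = 21, k = 15, so n − k + 1 = 7.
Given d = 8, check d ≤ 7: NO.
Slack = (n − k + 1) − d = -1.
The slack is negative: d = 8 exceeds n − k + 1 = 7 by 1, so the Singleton bound is violated and no linear [21, 15, 8]_2 code can exist. In particular it is not MDS (MDS requires d = n − k + 1 exactly).
Description: the claimed parameters are [21, 15, 8]_2; such a code would be impossible (violates the Singleton bound).


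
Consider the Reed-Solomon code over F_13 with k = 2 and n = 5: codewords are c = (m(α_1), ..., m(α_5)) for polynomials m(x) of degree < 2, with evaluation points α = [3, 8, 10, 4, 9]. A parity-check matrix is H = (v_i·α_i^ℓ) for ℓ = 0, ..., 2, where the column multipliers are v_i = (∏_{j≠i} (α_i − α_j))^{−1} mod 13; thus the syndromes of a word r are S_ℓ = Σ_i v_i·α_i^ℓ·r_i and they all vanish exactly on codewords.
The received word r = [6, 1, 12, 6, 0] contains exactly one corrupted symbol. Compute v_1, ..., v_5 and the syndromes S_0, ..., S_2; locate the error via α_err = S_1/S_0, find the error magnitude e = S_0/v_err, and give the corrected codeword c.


S = (4, 3, 12), error at position 4, error magnitude e = 1, c = [6, 1, 12, 5, 0].

Step 1: column multipliers v_i = (∏_{j≠i}(α_i − α_j))^{−1} mod 13.
  i = 1 (α = 3): (3−8)(3−10)(3−4)(3−9) = (−5)·(−7)·(−1)·(−6) = 210 ≡ 2, so v_1 = 2^{−1} = 7 (mod 13).
  i = 2 (α = 8): (8−3)(8−10)(8−4)(8−9) = 5·(−2)·4·(−1) = 40 ≡ 1, so v_2 = 1^{−1} = 1 (mod 13).
  i = 3 (α = 10): (10−3)(10−8)(10−4)(10−9) = 7·2·6·1 = 84 ≡ 6, so v_3 = 6^{−1} = 11 (mod 13).
  i = 4 (α = 4): (4−3)(4−8)(4−10)(4−9) = 1·(−4)·(−6)·(−5) = −120 ≡ 10, so v_4 = 10^{−1} = 4 (mod 13).
  i = 5 (α = 9): (9−3)(9−8)(9−10)(9−4) = 6·1·(−1)·5 = −30 ≡ 9, so v_5 = 9^{−1} = 3 (mod 13).
  v = [7, 1, 11, 4, 3].
Step 2: syndromes of r = [6, 1, 12, 6, 0] (all sums mod 13).
  S_0 = Σ v_i r_i = 7·6 + 1·1 + 11·12 + 4·6 + 3·0 = 199 ≡ 4.
  S_1 = Σ v_i α_i r_i = 7·3·6 + 1·8·1 + 11·10·12 + 4·4·6 + 3·9·0 = 1550 ≡ 3.
  α_i^2 mod 13 = [9, 12, 9, 3, 3].
  S_2 = Σ v_i α_i^2 r_i = 7·9·6 + 1·12·1 + 11·9·12 + 4·3·6 + 3·3·0 = 1650 ≡ 12.
  S = (4, 3, 12) ≠ 0, so r is not a codeword (an error is present).
Step 3: locate the error. For a single error e at position i, S_ℓ = v_i·e·α_i^ℓ, so α_err = S_1/S_0.
  S_0^{−1} = 4^{−1} = 10 (mod 13), so α_err = 3·10 = 30 ≡ 4 = α_4. Error position i = 4.
  Consistency check: S_2/S_1 = 12·9 = 108 ≡ 4 = α_err ✓ (single-error assumption holds).
Step 4: error magnitude e = S_0/v_4 = S_0·∏_{j≠4}(α_4 − α_j) = 4·10 = 40 ≡ 1 (mod 13).
Step 5: correct position 4: c_4 = r_4 − e = 6 − 1 ≡ 5 (mod 13). Hence c = [6, 1, 12, 5, 0].
  Check: interpolating c through the α_i gives m(x) = 9 + 12·x (degree < 2) with m(α_i) = c_i for every i, so c is indeed a codeword.


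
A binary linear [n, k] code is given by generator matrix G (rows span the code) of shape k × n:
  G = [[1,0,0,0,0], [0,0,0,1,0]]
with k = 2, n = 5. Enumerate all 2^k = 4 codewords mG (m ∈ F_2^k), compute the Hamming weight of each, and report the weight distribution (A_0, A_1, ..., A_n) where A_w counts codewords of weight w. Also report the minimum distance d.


Weight distribution: A_0 = 1, A_1 = 2, A_2 = 1. Minimum distance d = 1.

Enumerate all 2^2 = 4 messages m ∈ F_2^2.
For each, compute codeword c = mG in F_2^5, then tally its weight.
  m = 00 → c = 00000, weight = 0.
  m = 10 → c = 10000, weight = 1.
  m = 01 → c = 00010, weight = 1.
  m = 11 → c = 10010, weight = 2.
Tally weights:
  weight 0: 1 codewords.
  weight 1: 2 codewords.
  weight 2: 1 codewords.
Minimum distance d = smallest w > 0 with A_w > 0 = 1.
Sanity: Σ A_w = 4 = 2^2 = 4 ✓.


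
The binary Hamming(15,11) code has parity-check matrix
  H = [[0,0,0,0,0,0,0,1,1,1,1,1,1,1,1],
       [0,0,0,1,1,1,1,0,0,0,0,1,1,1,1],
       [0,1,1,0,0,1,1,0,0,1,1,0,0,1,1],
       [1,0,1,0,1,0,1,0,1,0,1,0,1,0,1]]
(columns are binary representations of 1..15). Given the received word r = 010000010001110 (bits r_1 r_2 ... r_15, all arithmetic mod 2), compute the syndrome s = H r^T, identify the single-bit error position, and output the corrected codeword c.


s = (0, 1, 0, 1)^T, error position = 5, corrected codeword c = 010010010001110

Compute s = H r^T mod 2 one row at a time:
  s_1 = 1 + 0 + 0 + 0 + 1 + 1 + 1 + 0 = 4 ≡ 0 (mod 2).
  s_2 = 0 + 0 + 0 + 0 + 1 + 1 + 1 + 0 = 3 ≡ 1 (mod 2).
  s_3 = 1 + 0 + 0 + 0 + 0 + 0 + 1 + 0 = 2 ≡ 0 (mod 2).
  s_4 = 0 + 0 + 0 + 0 + 0 + 0 + 1 + 0 = 1 ≡ 1 (mod 2).
s = (0, 1, 0, 1)^T — this equals column 5 of H (binary 0101), so error is at position 5.
Correct: flip bit 5 of r = 010000010001110 to get c = 010010010001110.


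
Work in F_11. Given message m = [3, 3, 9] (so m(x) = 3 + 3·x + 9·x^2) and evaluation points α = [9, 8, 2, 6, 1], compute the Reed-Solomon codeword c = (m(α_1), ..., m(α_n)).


c = [0, 9, 1, 4, 4]

Message polynomial: m(x) = 3 + 3·x + 9·x^2 (mod 11).
For each evaluation point α_i, compute m(α_i) mod 11:
  α_1 = 9: Horner steps 9 → 7 → 0, so m(9) = 0.
  α_2 = 8: Horner steps 9 → 9 → 9, so m(8) = 9.
  α_3 = 2: Horner steps 9 → 10 → 1, so m(2) = 1.
  α_4 = 6: Horner steps 9 → 2 → 4, so m(6) = 4.
  α_5 = 1: Horner steps 9 → 1 → 4, so m(1) = 4.
Codeword c = [0, 9, 1, 4, 4] ∈ F_11^5.


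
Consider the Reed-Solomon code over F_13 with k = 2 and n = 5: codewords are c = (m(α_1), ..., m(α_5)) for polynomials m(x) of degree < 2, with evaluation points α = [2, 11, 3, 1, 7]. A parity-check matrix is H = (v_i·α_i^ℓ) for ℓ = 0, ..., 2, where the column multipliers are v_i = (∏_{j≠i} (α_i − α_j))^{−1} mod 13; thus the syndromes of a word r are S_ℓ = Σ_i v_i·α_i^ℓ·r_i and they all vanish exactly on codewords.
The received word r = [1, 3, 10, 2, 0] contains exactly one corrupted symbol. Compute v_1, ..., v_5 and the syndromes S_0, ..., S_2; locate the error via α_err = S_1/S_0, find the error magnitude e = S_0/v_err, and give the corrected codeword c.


S = (3, 6, 12), error at position 1, error magnitude e = 8, c = [6, 3, 10, 2, 0].

Step 1: column multipliers v_i = (∏_{j≠i}(α_i − α_j))^{−1} mod 13.
  i = 1 (α = 2): (2−11)(2−3)(2−1)(2−7) = (−9)·(−1)·1·(−5) = −45 ≡ 7, so v_1 = 7^{−1} = 2 (mod 13).
  i = 2 (α = 11): (11−2)(11−3)(11−1)(11−7) = 9·8·10·4 = 2880 ≡ 7, so v_2 = 7^{−1} = 2 (mod 13).
  i = 3 (α = 3): (3−2)(3−11)(3−1)(3−7) = 1·(−8)·2·(−4) = 64 ≡ 12, so v_3 = 12^{−1} = 12 (mod 13).
  i = 4 (α = 1): (1−2)(1−11)(1−3)(1−7) = (−1)·(−10)·(−2)·(−6) = 120 ≡ 3, so v_4 = 3^{−1} = 9 (mod 13).
  i = 5 (α = 7): (7−2)(7−11)(7−3)(7−1) = 5·(−4)·4·6 = −480 ≡ 1, so v_5 = 1^{−1} = 1 (mod 13).
  v = [2, 2, 12, 9, 1].
Step 2: syndromes of r = [1, 3, 10, 2, 0] (all sums mod 13).
  S_0 = Σ v_i r_i = 2·1 + 2·3 + 12·10 + 9·2 + 1·0 = 146 ≡ 3.
  S_1 = Σ v_i α_i r_i = 2·2·1 + 2·11·3 + 12·3·10 + 9·1·2 + 1·7·0 = 448 ≡ 6.
  α_i^2 mod 13 = [4, 4, 9, 1, 10].
  S_2 = Σ v_i α_i^2 r_i = 2·4·1 + 2·4·3 + 12·9·10 + 9·1·2 + 1·10·0 = 1130 ≡ 12.
  S = (3, 6, 12) ≠ 0, so r is not a codeword (an error is present).
Step 3: locate the error. For a single error e at position i, S_ℓ = v_i·e·α_i^ℓ, so α_err = S_1/S_0.
  S_0^{−1} = 3^{−1} = 9 (mod 13), so α_err = 6·9 = 54 ≡ 2 = α_1. Error position i = 1.
  Consistency check: S_2/S_1 = 12·11 = 132 ≡ 2 = α_err ✓ (single-error assumption holds).
Step 4: error magnitude e = S_0/v_1 = S_0·∏_{j≠1}(α_1 − α_j) = 3·7 = 21 ≡ 8 (mod 13).
Step 5: correct position 1: c_1 = r_1 − e = 1 − 8 ≡ 6 (mod 13). Hence c = [6, 3, 10, 2, 0].
  Check: interpolating c through the α_i gives m(x) = 11 + 4·x (degree < 2) with m(α_i) = c_i for every i, so c is indeed a codeword.


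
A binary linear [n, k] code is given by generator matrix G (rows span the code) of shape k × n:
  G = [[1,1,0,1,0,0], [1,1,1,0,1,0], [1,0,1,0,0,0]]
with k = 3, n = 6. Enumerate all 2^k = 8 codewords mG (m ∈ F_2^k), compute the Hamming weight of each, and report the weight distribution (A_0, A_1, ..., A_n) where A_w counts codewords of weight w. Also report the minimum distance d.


Weight distribution: A_0 = 1, A_2 = 2, A_3 = 4, A_4 = 1. Minimum distance d = 2.

Enumerate all 2^3 = 8 messages m ∈ F_2^3.
For each, compute codeword c = mG in F_2^6, then tally its weight.
  m = 000 → c = 000000, weight = 0.
  m = 100 → c = 110100, weight = 3.
  m = 010 → c = 111010, weight = 4.
  m = 110 → c = 001110, weight = 3.
  m = 001 → c = 101000, weight = 2.
  m = 101 → c = 011100, weight = 3.
  m = 011 → c = 010010, weight = 2.
  m = 111 → c = 100110, weight = 3.
Tally weights:
  weight 0: 1 codewords.
  weight 2: 2 codewords.
  weight 3: 4 codewords.
  weight 4: 1 codewords.
Minimum distance d = smallest w > 0 with A_w > 0 = 2.
Sanity: Σ A_w = 8 = 2^3 = 8 ✓.


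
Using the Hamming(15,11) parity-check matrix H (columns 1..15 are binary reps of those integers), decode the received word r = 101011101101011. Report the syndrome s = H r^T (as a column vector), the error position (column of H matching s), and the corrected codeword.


s = (1, 0, 0, 0)^T, error position = 8, corrected codeword c = 101011111101011

Compute s = H r^T mod 2 one row at a time:
  s_1 = 0 + 1 + 1 + 0 + 1 + 0 + 1 + 1 = 5 ≡ 1 (mod 2).
  s_2 = 0 + 1 + 1 + 1 + 1 + 0 + 1 + 1 = 6 ≡ 0 (mod 2).
  s_3 = 0 + 1 + 1 + 1 + 1 + 0 + 1 + 1 = 6 ≡ 0 (mod 2).
  s_4 = 1 + 1 + 1 + 1 + 1 + 0 + 0 + 1 = 6 ≡ 0 (mod 2).
s = (1, 0, 0, 0)^T — this equals column 8 of H (binary 1000), so error is at position 8.
Correct: flip bit 8 of r = 101011101101011 to get c = 101011111101011.
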